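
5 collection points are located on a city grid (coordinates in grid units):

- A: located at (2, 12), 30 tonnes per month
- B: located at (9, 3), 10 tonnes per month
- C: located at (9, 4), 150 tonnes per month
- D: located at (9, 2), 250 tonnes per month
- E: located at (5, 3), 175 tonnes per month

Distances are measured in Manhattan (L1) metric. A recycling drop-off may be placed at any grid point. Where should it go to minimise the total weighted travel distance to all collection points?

(9, 3)

Manhattan distance separates: Σwᵢ(|x−xᵢ|+|y−yᵢ|) = Σwᵢ|x−xᵢ| + Σwᵢ|y−yᵢ|, so x and y are optimised independently as 1-D weighted medians.
Total weight W = 615; half = 307.5.
x-coordinate, sorted with cumulative weight:
  x=2 (A, w=30) cum 30
  x=5 (E, w=175) cum 205
  x=9 (B, w=10) cum 215
  x=9 (C, w=150) cum 365  ← median
  x=9 (D, w=250) cum 615
⇒ x* = 9
y-coordinate, sorted with cumulative weight:
  y=2 (D, w=250) cum 250
  y=3 (B, w=10) cum 260
  y=3 (E, w=175) cum 435  ← median
  y=4 (C, w=150) cum 585
  y=12 (A, w=30) cum 615
⇒ y* = 3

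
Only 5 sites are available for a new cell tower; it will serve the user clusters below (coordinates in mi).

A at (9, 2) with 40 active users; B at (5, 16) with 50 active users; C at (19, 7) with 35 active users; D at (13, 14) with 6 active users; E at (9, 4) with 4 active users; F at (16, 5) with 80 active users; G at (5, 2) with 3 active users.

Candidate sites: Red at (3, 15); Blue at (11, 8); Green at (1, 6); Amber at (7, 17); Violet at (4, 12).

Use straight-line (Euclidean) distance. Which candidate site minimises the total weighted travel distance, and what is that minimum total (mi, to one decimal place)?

Blue, total 1582.9 mi

Total weighted distance at each candidate:
  Red (3, 15): total = 2772.6
  Blue (11, 8): total = 1582.9
  Green (1, 6): total = 2866.4
  Amber (7, 17): total = 2602.1
  Violet (4, 12): total = 2441.4
Minimum is at Blue with total 1582.9 mi.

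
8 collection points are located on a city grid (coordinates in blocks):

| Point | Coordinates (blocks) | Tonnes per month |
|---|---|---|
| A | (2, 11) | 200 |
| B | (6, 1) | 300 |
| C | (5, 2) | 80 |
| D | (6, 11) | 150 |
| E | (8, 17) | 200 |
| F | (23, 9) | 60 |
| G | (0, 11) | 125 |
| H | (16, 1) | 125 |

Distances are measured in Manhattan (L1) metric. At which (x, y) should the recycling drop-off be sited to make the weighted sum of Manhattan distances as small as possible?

Manhattan distance separates: Σwᵢ(|x−xᵢ|+|y−yᵢ|) = Σwᵢ|x−xᵢ| + Σwᵢ|y−yᵢ|, so x and y are optimised independently as 1-D weighted medians.
Total weight W = 1240; half = 620.
x-coordinate, sorted with cumulative weight:
  x=0 (G, w=125) cum 125
  x=2 (A, w=200) cum 325
  x=5 (C, w=80) cum 405
  x=6 (B, w=300) cum 705  ← median
  x=6 (D, w=150) cum 855
  x=8 (E, w=200) cum 1055
  x=16 (H, w=125) cum 1180
  x=23 (F, w=60) cum 1240
⇒ x* = 6
y-coordinate, sorted with cumulative weight:
  y=1 (B, w=300) cum 300
  y=1 (H, w=125) cum 425
  y=2 (C, w=80) cum 505
  y=9 (F, w=60) cum 565
  y=11 (A, w=200) cum 765  ← median
  y=11 (D, w=150) cum 915
  y=11 (G, w=125) cum 1040
  y=17 (E, w=200) cum 1240
⇒ y* = 11

(6, 11)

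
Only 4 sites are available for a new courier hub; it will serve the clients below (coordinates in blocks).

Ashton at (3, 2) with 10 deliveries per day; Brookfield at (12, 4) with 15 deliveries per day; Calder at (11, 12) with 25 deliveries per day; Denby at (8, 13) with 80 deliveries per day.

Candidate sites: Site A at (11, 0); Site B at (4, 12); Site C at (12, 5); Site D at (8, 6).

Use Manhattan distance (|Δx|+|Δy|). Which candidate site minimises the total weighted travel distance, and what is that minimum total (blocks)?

Total weighted distance at each candidate:
  Site A (11, 0): total = 1755
  Site B (4, 12): total = 925
  Site C (12, 5): total = 1295
  Site D (8, 6): total = 965
Minimum is at Site B with total 925 blocks.

Site B, total 925 blocks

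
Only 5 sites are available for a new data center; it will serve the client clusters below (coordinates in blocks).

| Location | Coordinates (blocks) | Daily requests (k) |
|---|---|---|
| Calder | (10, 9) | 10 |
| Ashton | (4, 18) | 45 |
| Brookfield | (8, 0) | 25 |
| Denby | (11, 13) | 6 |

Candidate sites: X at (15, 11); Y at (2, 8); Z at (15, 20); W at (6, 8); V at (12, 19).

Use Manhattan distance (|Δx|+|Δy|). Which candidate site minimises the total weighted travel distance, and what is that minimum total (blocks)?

Total weighted distance at each candidate:
  X (15, 11): total = 1366
  Y (2, 8): total = 1064
  Z (15, 20): total = 1486
  W (6, 8): total = 900
  V (12, 19): total = 1142
Minimum is at W with total 900 blocks.

W, total 900 blocks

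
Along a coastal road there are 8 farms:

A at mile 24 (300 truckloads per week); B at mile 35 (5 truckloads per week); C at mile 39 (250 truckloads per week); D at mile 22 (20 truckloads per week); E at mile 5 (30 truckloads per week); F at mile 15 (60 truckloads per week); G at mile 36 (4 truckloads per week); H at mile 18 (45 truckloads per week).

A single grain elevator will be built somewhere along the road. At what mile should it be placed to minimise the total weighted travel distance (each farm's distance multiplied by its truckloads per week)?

For a sum of weighted absolute distances on a line, the optimum is the weighted median (not the mean). Total weight W = 714; half-weight = 357.
Sort by position and accumulate weight:
  mile 5 (E, w=30) → cum 30
  mile 15 (F, w=60) → cum 90
  mile 18 (H, w=45) → cum 135
  mile 22 (D, w=20) → cum 155
  mile 24 (A, w=300) → cum 455  ≥ 357 → median here
  mile 35 (B, w=5) → cum 460
  mile 36 (G, w=4) → cum 464
  mile 39 (C, w=250) → cum 714
Optimal location: mile 24.

x = 24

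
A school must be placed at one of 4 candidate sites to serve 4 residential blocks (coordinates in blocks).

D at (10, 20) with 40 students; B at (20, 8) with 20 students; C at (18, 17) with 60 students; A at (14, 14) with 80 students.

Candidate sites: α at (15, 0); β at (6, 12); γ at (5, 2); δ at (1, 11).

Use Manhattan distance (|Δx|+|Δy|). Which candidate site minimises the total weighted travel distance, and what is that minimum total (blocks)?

β, total 2660 blocks

Total weighted distance at each candidate:
  α (15, 0): total = 3660
  β (6, 12): total = 2660
  γ (5, 2): total = 4700
  δ (1, 11): total = 3820
Minimum is at β with total 2660 blocks.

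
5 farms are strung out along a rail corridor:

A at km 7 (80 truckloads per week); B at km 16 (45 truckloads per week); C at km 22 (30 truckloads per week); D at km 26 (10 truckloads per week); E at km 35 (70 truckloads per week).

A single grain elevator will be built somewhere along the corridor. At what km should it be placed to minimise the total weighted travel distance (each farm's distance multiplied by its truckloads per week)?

For a sum of weighted absolute distances on a line, the optimum is the weighted median (not the mean). Total weight W = 235; half-weight = 117.5.
Sort by position and accumulate weight:
  km 7 (A, w=80) → cum 80
  km 16 (B, w=45) → cum 125  ≥ 117.5 → median here
  km 22 (C, w=30) → cum 155
  km 26 (D, w=10) → cum 165
  km 35 (E, w=70) → cum 235
Optimal location: km 16.

x = 16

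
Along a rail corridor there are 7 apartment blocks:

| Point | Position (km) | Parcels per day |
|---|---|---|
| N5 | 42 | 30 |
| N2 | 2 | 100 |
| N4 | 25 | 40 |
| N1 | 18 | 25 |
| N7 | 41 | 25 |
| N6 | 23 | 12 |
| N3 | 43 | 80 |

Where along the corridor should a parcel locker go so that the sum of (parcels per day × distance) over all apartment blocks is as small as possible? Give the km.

x = 25

For a sum of weighted absolute distances on a line, the optimum is the weighted median (not the mean). Total weight W = 312; half-weight = 156.
Sort by position and accumulate weight:
  km 2 (N2, w=100) → cum 100
  km 18 (N1, w=25) → cum 125
  km 23 (N6, w=12) → cum 137
  km 25 (N4, w=40) → cum 177  ≥ 156 → median here
  km 41 (N7, w=25) → cum 202
  km 42 (N5, w=30) → cum 232
  km 43 (N3, w=80) → cum 312
Optimal location: km 25.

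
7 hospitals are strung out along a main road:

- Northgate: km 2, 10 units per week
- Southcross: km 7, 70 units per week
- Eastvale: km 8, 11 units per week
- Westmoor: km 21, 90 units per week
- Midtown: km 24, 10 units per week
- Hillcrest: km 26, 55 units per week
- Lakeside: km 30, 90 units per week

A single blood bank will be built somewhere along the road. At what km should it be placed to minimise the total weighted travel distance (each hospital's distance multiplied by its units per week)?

x = 21

For a sum of weighted absolute distances on a line, the optimum is the weighted median (not the mean). Total weight W = 336; half-weight = 168.
Sort by position and accumulate weight:
  km 2 (Northgate, w=10) → cum 10
  km 7 (Southcross, w=70) → cum 80
  km 8 (Eastvale, w=11) → cum 91
  km 21 (Westmoor, w=90) → cum 181  ≥ 168 → median here
  km 24 (Midtown, w=10) → cum 191
  km 26 (Hillcrest, w=55) → cum 246
  km 30 (Lakeside, w=90) → cum 336
Optimal location: km 21.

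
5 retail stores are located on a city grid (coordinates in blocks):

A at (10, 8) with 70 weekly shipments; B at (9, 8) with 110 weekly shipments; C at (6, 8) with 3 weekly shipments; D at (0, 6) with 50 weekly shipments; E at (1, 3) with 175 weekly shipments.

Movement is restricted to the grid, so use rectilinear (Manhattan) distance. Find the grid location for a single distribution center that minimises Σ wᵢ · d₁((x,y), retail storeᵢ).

(1, 6)

Manhattan distance separates: Σwᵢ(|x−xᵢ|+|y−yᵢ|) = Σwᵢ|x−xᵢ| + Σwᵢ|y−yᵢ|, so x and y are optimised independently as 1-D weighted medians.
Total weight W = 408; half = 204.
x-coordinate, sorted with cumulative weight:
  x=0 (D, w=50) cum 50
  x=1 (E, w=175) cum 225  ← median
  x=6 (C, w=3) cum 228
  x=9 (B, w=110) cum 338
  x=10 (A, w=70) cum 408
⇒ x* = 1
y-coordinate, sorted with cumulative weight:
  y=3 (E, w=175) cum 175
  y=6 (D, w=50) cum 225  ← median
  y=8 (A, w=70) cum 295
  y=8 (B, w=110) cum 405
  y=8 (C, w=3) cum 408
⇒ y* = 6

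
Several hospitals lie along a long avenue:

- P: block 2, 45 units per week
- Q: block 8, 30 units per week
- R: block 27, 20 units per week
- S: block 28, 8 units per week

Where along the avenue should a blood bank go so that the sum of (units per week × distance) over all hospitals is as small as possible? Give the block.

For a sum of weighted absolute distances on a line, the optimum is the weighted median (not the mean). Total weight W = 103; half-weight = 51.5.
Sort by position and accumulate weight:
  block 2 (P, w=45) → cum 45
  block 8 (Q, w=30) → cum 75  ≥ 51.5 → median here
  block 27 (R, w=20) → cum 95
  block 28 (S, w=8) → cum 103
Optimal location: block 8.

x = 8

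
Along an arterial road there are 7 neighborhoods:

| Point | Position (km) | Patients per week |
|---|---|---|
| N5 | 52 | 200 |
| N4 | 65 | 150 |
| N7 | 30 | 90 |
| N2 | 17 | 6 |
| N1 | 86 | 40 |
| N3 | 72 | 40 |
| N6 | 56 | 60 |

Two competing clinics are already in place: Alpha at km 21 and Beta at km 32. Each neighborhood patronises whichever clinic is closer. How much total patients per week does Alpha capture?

The indifferent point is the midpoint (21+32)/2 = 26.5; neighborhoods left of it (closer to Alpha at 21) go to Alpha, those right go to Beta.
  N2 at 17 (w=6) → Alpha
  N7 at 30 (w=90) → Beta
  N5 at 52 (w=200) → Beta
  N6 at 56 (w=60) → Beta
  N4 at 65 (w=150) → Beta
  N3 at 72 (w=40) → Beta
  N1 at 86 (w=40) → Beta
Alpha captures 6; Beta captures 580.

6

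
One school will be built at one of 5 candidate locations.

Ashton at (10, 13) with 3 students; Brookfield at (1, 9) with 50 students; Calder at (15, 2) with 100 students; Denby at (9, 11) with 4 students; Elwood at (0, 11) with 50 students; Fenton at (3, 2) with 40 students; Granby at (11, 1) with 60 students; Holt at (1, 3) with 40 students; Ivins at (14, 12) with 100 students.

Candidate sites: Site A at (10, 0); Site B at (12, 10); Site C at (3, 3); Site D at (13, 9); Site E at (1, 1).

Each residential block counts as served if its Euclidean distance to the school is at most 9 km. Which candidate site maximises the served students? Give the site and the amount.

Coverage radius r = 9 km; a point is covered iff (Δx)²+(Δy)² ≤ 9² = 81.
  Site A (10, 0): covers {Calder, Fenton, Granby} → 200
  Site B (12, 10): covers {Ashton, Calder, Denby, Ivins} → 207
  Site C (3, 3): covers {Brookfield, Elwood, Fenton, Granby, Holt} → 240
  Site D (13, 9): covers {Ashton, Calder, Denby, Granby, Ivins} → 267
  Site E (1, 1): covers {Brookfield, Fenton, Holt} → 130
Maximum coverage at Site D: 267 students.

Site D, covering 267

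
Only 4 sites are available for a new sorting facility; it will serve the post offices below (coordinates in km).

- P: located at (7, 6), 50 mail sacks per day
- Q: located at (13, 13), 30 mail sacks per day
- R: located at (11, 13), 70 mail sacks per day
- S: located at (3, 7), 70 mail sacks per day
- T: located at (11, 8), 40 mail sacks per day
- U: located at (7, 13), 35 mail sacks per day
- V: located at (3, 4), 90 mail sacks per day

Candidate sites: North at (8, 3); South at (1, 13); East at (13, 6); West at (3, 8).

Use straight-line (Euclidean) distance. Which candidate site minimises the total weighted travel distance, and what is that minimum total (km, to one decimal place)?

West, total 2193.5 km

Total weighted distance at each candidate:
  North (8, 3): total = 2716.5
  South (1, 13): total = 3450.7
  East (13, 6): total = 3076.7
  West (3, 8): total = 2193.5
Minimum is at West with total 2193.5 km.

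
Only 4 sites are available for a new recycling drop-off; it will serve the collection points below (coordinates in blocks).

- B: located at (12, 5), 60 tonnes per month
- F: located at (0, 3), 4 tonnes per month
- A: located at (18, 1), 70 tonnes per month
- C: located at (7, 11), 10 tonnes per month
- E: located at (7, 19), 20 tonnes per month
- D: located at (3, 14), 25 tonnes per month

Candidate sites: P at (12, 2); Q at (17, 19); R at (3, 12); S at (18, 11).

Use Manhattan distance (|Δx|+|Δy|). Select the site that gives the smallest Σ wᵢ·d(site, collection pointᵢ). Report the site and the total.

Total weighted distance at each candidate:
  P (12, 2): total = 1827
  Q (17, 19): total = 3457
  R (3, 12): total = 3148
  S (18, 11): total = 2464
Minimum is at P with total 1827 blocks.

P, total 1827 blocks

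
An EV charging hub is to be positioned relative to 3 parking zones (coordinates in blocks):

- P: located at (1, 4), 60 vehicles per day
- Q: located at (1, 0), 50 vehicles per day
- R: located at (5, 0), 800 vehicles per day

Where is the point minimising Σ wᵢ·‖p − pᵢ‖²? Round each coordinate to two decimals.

(4.52, 0.26)

The minimiser of Σwᵢ‖p−pᵢ‖² is the weighted centroid p* = (Σwᵢpᵢ)/(Σwᵢ).
Σwᵢ = 910.
Σwᵢxᵢ = 60·1 + 50·1 + 800·5 = 4110.
Σwᵢyᵢ = 60·4 + 50·0 + 800·0 = 240.
x* = 4110/910 = 4.52, y* = 240/910 = 0.26.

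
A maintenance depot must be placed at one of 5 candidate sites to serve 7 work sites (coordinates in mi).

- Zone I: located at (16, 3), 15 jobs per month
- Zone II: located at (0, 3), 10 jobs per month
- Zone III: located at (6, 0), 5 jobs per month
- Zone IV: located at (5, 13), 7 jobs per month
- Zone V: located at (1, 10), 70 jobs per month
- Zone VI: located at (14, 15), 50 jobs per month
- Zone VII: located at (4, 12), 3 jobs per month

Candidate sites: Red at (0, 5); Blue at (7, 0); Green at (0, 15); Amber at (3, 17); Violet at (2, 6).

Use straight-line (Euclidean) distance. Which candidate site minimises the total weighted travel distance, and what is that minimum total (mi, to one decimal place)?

Violet, total 1397.8 mi

Total weighted distance at each candidate:
  Red (0, 5): total = 1608.3
  Blue (7, 0): total = 1996.6
  Green (0, 15): total = 1610.4
  Amber (3, 17): total = 1631.3
  Violet (2, 6): total = 1397.8
Minimum is at Violet with total 1397.8 mi.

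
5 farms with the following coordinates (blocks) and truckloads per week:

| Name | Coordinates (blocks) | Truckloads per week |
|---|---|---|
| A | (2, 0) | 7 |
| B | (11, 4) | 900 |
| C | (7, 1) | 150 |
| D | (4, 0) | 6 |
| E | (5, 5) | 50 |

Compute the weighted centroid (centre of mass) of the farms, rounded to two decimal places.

(10.10, 3.59)

The minimiser of Σwᵢ‖p−pᵢ‖² is the weighted centroid p* = (Σwᵢpᵢ)/(Σwᵢ).
Σwᵢ = 1113.
Σwᵢxᵢ = 7·2 + 900·11 + 150·7 + 6·4 + 50·5 = 11238.
Σwᵢyᵢ = 7·0 + 900·4 + 150·1 + 6·0 + 50·5 = 4000.
x* = 11238/1113 = 10.10, y* = 4000/1113 = 3.59.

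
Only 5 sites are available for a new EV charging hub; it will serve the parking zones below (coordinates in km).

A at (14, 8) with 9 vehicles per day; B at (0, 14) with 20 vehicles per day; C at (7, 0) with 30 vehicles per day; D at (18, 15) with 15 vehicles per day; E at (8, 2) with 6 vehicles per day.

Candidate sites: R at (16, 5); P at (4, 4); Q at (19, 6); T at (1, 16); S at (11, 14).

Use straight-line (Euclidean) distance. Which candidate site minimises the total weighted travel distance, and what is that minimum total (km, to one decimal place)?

P, total 756.2 km

Total weighted distance at each candidate:
  R (16, 5): total = 912.7
  P (4, 4): total = 756.2
  Q (19, 6): total = 1069.3
  T (1, 16): total = 1044.1
  S (11, 14): total = 897.5
Minimum is at P with total 756.2 km.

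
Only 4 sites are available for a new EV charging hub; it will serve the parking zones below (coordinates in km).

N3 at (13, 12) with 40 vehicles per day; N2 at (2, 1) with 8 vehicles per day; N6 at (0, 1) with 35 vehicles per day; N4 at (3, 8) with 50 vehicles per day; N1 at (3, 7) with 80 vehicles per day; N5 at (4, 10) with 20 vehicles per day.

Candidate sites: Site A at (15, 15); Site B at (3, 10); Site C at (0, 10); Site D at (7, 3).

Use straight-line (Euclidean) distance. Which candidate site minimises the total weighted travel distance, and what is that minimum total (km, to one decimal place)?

Site B, total 1172.4 km

Total weighted distance at each candidate:
  Site A (15, 15): total = 3105.3
  Site B (3, 10): total = 1172.4
  Site C (0, 10): total = 1514.6
  Site D (7, 3): total = 1655.6
Minimum is at Site B with total 1172.4 km.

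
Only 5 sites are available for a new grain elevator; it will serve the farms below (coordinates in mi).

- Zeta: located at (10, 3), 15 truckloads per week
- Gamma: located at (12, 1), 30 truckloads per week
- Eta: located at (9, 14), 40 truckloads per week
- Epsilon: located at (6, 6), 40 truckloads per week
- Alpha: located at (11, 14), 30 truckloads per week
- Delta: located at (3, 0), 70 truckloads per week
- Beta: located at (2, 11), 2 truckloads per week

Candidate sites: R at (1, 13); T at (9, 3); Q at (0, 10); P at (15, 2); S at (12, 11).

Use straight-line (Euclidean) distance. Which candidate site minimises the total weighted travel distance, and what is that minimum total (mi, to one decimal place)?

Total weighted distance at each candidate:
  R (1, 13): total = 2583.4
  T (9, 3): total = 1559.1
  Q (0, 10): total = 2401.9
  P (15, 2): total = 2364.6
  S (12, 11): total = 2015.6
Minimum is at T with total 1559.1 mi.

T, total 1559.1 mi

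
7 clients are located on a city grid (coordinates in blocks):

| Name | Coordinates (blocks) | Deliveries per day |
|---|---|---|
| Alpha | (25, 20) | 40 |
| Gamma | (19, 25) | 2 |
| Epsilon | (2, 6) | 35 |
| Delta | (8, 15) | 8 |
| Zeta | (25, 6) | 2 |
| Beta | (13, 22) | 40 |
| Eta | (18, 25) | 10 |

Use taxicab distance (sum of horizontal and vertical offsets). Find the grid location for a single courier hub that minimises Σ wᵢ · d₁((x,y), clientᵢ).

(13, 20)

Manhattan distance separates: Σwᵢ(|x−xᵢ|+|y−yᵢ|) = Σwᵢ|x−xᵢ| + Σwᵢ|y−yᵢ|, so x and y are optimised independently as 1-D weighted medians.
Total weight W = 137; half = 68.5.
x-coordinate, sorted with cumulative weight:
  x=2 (Epsilon, w=35) cum 35
  x=8 (Delta, w=8) cum 43
  x=13 (Beta, w=40) cum 83  ← median
  x=18 (Eta, w=10) cum 93
  x=19 (Gamma, w=2) cum 95
  x=25 (Alpha, w=40) cum 135
  x=25 (Zeta, w=2) cum 137
⇒ x* = 13
y-coordinate, sorted with cumulative weight:
  y=6 (Epsilon, w=35) cum 35
  y=6 (Zeta, w=2) cum 37
  y=15 (Delta, w=8) cum 45
  y=20 (Alpha, w=40) cum 85  ← median
  y=22 (Beta, w=40) cum 125
  y=25 (Gamma, w=2) cum 127
  y=25 (Eta, w=10) cum 137
⇒ y* = 20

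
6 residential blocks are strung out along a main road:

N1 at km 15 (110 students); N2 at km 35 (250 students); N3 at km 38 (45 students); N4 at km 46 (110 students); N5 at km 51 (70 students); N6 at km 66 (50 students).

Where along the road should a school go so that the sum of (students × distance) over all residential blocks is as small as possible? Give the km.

x = 35

For a sum of weighted absolute distances on a line, the optimum is the weighted median (not the mean). Total weight W = 635; half-weight = 317.5.
Sort by position and accumulate weight:
  km 15 (N1, w=110) → cum 110
  km 35 (N2, w=250) → cum 360  ≥ 317.5 → median here
  km 38 (N3, w=45) → cum 405
  km 46 (N4, w=110) → cum 515
  km 51 (N5, w=70) → cum 585
  km 66 (N6, w=50) → cum 635
Optimal location: km 35.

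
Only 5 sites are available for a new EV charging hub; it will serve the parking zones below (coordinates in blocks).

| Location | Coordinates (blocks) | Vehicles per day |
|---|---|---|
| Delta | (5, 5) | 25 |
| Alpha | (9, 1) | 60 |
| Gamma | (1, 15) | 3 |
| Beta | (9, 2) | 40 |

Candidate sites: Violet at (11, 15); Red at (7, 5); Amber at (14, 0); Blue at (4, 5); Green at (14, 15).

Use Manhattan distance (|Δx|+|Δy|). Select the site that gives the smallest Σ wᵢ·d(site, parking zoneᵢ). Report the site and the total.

Total weighted distance at each candidate:
  Violet (11, 15): total = 1990
  Red (7, 5): total = 658
  Amber (14, 0): total = 1074
  Blue (4, 5): total = 924
  Green (14, 15): total = 2374
Minimum is at Red with total 658 blocks.

Red, total 658 blocks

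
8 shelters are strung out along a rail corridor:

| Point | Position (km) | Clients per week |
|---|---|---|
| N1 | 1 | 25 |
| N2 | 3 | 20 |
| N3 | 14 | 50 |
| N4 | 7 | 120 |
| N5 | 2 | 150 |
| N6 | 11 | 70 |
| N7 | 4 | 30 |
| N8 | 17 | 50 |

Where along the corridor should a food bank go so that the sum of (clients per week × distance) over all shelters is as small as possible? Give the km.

For a sum of weighted absolute distances on a line, the optimum is the weighted median (not the mean). Total weight W = 515; half-weight = 257.5.
Sort by position and accumulate weight:
  km 1 (N1, w=25) → cum 25
  km 2 (N5, w=150) → cum 175
  km 3 (N2, w=20) → cum 195
  km 4 (N7, w=30) → cum 225
  km 7 (N4, w=120) → cum 345  ≥ 257.5 → median here
  km 11 (N6, w=70) → cum 415
  km 14 (N3, w=50) → cum 465
  km 17 (N8, w=50) → cum 515
Optimal location: km 7.

x = 7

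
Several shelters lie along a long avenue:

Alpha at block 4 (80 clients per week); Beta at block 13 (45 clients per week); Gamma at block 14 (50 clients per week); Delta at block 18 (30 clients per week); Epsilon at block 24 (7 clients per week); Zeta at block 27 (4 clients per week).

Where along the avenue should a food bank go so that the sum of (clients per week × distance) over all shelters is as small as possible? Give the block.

For a sum of weighted absolute distances on a line, the optimum is the weighted median (not the mean). Total weight W = 216; half-weight = 108.
Sort by position and accumulate weight:
  block 4 (Alpha, w=80) → cum 80
  block 13 (Beta, w=45) → cum 125  ≥ 108 → median here
  block 14 (Gamma, w=50) → cum 175
  block 18 (Delta, w=30) → cum 205
  block 24 (Epsilon, w=7) → cum 212
  block 27 (Zeta, w=4) → cum 216
Optimal location: block 13.

x = 13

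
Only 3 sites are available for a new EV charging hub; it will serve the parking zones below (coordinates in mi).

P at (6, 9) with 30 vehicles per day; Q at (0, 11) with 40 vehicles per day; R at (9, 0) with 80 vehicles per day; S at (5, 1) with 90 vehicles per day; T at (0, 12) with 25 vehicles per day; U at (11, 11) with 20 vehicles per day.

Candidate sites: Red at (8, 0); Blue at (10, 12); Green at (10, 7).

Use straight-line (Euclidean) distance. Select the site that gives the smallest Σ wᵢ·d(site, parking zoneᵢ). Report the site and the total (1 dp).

Total weighted distance at each candidate:
  Red (8, 0): total = 1773.8
  Blue (10, 12): total = 2881.1
  Green (10, 7): total = 2195.6
Minimum is at Red with total 1773.8 mi.

Red, total 1773.8 mi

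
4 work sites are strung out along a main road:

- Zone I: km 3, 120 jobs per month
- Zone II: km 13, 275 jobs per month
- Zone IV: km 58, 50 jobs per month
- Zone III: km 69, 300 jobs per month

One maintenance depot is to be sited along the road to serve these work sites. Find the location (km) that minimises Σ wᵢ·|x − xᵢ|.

x = 13

For a sum of weighted absolute distances on a line, the optimum is the weighted median (not the mean). Total weight W = 745; half-weight = 372.5.
Sort by position and accumulate weight:
  km 3 (Zone I, w=120) → cum 120
  km 13 (Zone II, w=275) → cum 395  ≥ 372.5 → median here
  km 58 (Zone IV, w=50) → cum 445
  km 69 (Zone III, w=300) → cum 745
Optimal location: km 13.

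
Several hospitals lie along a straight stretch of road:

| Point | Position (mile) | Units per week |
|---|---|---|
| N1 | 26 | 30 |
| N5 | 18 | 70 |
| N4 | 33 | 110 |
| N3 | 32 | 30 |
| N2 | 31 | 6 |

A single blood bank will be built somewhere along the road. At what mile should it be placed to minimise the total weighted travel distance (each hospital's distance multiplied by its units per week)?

x = 32

For a sum of weighted absolute distances on a line, the optimum is the weighted median (not the mean). Total weight W = 246; half-weight = 123.
Sort by position and accumulate weight:
  mile 18 (N5, w=70) → cum 70
  mile 26 (N1, w=30) → cum 100
  mile 31 (N2, w=6) → cum 106
  mile 32 (N3, w=30) → cum 136  ≥ 123 → median here
  mile 33 (N4, w=110) → cum 246
Optimal location: mile 32.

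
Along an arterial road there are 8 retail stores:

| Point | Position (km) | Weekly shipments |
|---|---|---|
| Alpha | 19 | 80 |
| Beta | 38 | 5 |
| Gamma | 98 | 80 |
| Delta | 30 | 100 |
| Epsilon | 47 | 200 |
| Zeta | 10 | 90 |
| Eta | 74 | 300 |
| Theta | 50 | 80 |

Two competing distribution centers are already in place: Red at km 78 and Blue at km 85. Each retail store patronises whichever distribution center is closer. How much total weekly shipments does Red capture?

855

The indifferent point is the midpoint (78+85)/2 = 81.5; retail stores left of it (closer to Red at 78) go to Red, those right go to Blue.
  Zeta at 10 (w=90) → Red
  Alpha at 19 (w=80) → Red
  Delta at 30 (w=100) → Red
  Beta at 38 (w=5) → Red
  Epsilon at 47 (w=200) → Red
  Theta at 50 (w=80) → Red
  Eta at 74 (w=300) → Red
  Gamma at 98 (w=80) → Blue
Red captures 855; Blue captures 80.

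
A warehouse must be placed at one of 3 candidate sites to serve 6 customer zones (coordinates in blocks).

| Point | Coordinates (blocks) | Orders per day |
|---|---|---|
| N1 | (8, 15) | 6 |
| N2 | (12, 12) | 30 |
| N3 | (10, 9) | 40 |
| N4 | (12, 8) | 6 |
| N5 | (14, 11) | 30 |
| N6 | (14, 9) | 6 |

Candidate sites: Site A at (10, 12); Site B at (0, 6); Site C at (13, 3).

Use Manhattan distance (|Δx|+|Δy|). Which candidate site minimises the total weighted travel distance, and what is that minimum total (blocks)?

Site A, total 438 blocks

Total weighted distance at each candidate:
  Site A (10, 12): total = 438
  Site B (0, 6): total = 1918
  Site C (13, 3): total = 1110
Minimum is at Site A with total 438 blocks.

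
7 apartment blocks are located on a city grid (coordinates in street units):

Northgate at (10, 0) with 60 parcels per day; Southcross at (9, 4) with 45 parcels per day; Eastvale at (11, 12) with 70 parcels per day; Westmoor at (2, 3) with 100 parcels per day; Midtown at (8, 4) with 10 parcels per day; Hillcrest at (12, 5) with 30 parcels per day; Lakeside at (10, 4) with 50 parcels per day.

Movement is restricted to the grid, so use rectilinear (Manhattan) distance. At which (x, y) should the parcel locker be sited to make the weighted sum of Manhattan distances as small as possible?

(10, 4)

Manhattan distance separates: Σwᵢ(|x−xᵢ|+|y−yᵢ|) = Σwᵢ|x−xᵢ| + Σwᵢ|y−yᵢ|, so x and y are optimised independently as 1-D weighted medians.
Total weight W = 365; half = 182.5.
x-coordinate, sorted with cumulative weight:
  x=2 (Westmoor, w=100) cum 100
  x=8 (Midtown, w=10) cum 110
  x=9 (Southcross, w=45) cum 155
  x=10 (Northgate, w=60) cum 215  ← median
  x=10 (Lakeside, w=50) cum 265
  x=11 (Eastvale, w=70) cum 335
  x=12 (Hillcrest, w=30) cum 365
⇒ x* = 10
y-coordinate, sorted with cumulative weight:
  y=0 (Northgate, w=60) cum 60
  y=3 (Westmoor, w=100) cum 160
  y=4 (Southcross, w=45) cum 205  ← median
  y=4 (Midtown, w=10) cum 215
  y=4 (Lakeside, w=50) cum 265
  y=5 (Hillcrest, w=30) cum 295
  y=12 (Eastvale, w=70) cum 365
⇒ y* = 4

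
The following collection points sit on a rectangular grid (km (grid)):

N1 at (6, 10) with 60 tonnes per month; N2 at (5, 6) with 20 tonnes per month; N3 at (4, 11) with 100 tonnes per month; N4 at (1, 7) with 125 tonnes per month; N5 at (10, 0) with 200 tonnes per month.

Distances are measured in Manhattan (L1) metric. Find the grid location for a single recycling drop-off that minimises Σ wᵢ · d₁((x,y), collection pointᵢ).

(6, 7)

Manhattan distance separates: Σwᵢ(|x−xᵢ|+|y−yᵢ|) = Σwᵢ|x−xᵢ| + Σwᵢ|y−yᵢ|, so x and y are optimised independently as 1-D weighted medians.
Total weight W = 505; half = 252.5.
x-coordinate, sorted with cumulative weight:
  x=1 (N4, w=125) cum 125
  x=4 (N3, w=100) cum 225
  x=5 (N2, w=20) cum 245
  x=6 (N1, w=60) cum 305  ← median
  x=10 (N5, w=200) cum 505
⇒ x* = 6
y-coordinate, sorted with cumulative weight:
  y=0 (N5, w=200) cum 200
  y=6 (N2, w=20) cum 220
  y=7 (N4, w=125) cum 345  ← median
  y=10 (N1, w=60) cum 405
  y=11 (N3, w=100) cum 505
⇒ y* = 7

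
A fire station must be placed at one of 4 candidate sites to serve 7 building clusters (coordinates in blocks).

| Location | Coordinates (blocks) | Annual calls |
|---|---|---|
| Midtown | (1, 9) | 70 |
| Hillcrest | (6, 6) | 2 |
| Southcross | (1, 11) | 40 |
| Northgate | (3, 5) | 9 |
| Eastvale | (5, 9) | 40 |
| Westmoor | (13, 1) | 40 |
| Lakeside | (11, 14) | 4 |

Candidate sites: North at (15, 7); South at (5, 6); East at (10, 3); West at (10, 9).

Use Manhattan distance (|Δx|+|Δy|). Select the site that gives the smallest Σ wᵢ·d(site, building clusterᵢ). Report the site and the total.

South, total 1575 blocks

Total weighted distance at each candidate:
  North (15, 7): total = 2830
  South (5, 6): total = 1575
  East (10, 3): total = 2513
  West (10, 9): total = 1847
Minimum is at South with total 1575 blocks.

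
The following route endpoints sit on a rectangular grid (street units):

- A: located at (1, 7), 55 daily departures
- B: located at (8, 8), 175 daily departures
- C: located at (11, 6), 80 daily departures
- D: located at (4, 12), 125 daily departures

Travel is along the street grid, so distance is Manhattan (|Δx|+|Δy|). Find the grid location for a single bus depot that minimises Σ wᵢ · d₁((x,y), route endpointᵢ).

Manhattan distance separates: Σwᵢ(|x−xᵢ|+|y−yᵢ|) = Σwᵢ|x−xᵢ| + Σwᵢ|y−yᵢ|, so x and y are optimised independently as 1-D weighted medians.
Total weight W = 435; half = 217.5.
x-coordinate, sorted with cumulative weight:
  x=1 (A, w=55) cum 55
  x=4 (D, w=125) cum 180
  x=8 (B, w=175) cum 355  ← median
  x=11 (C, w=80) cum 435
⇒ x* = 8
y-coordinate, sorted with cumulative weight:
  y=6 (C, w=80) cum 80
  y=7 (A, w=55) cum 135
  y=8 (B, w=175) cum 310  ← median
  y=12 (D, w=125) cum 435
⇒ y* = 8

(8, 8)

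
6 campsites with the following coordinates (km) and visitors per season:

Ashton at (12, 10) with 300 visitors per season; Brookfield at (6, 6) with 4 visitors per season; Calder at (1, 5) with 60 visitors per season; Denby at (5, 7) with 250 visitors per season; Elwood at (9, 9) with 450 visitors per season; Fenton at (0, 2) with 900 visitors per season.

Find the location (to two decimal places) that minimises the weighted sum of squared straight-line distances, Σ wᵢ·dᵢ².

The minimiser of Σwᵢ‖p−pᵢ‖² is the weighted centroid p* = (Σwᵢpᵢ)/(Σwᵢ).
Σwᵢ = 1964.
Σwᵢxᵢ = 300·12 + 4·6 + 60·1 + 250·5 + 450·9 + 900·0 = 8984.
Σwᵢyᵢ = 300·10 + 4·6 + 60·5 + 250·7 + 450·9 + 900·2 = 10924.
x* = 8984/1964 = 4.57, y* = 10924/1964 = 5.56.

(4.57, 5.56)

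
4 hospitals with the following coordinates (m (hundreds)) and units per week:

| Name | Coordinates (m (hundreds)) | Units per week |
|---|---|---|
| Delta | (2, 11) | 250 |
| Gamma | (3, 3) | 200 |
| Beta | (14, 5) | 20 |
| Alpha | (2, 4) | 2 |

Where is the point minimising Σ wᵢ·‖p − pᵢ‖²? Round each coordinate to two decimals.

(2.93, 7.33)

The minimiser of Σwᵢ‖p−pᵢ‖² is the weighted centroid p* = (Σwᵢpᵢ)/(Σwᵢ).
Σwᵢ = 472.
Σwᵢxᵢ = 250·2 + 200·3 + 20·14 + 2·2 = 1384.
Σwᵢyᵢ = 250·11 + 200·3 + 20·5 + 2·4 = 3458.
x* = 1384/472 = 2.93, y* = 3458/472 = 7.33.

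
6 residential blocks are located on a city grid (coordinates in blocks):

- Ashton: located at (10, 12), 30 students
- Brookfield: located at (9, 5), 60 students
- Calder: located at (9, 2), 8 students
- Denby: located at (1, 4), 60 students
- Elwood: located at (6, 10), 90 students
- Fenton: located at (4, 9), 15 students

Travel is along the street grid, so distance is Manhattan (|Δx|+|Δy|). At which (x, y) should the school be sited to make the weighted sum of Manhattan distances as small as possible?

(6, 9)

Manhattan distance separates: Σwᵢ(|x−xᵢ|+|y−yᵢ|) = Σwᵢ|x−xᵢ| + Σwᵢ|y−yᵢ|, so x and y are optimised independently as 1-D weighted medians.
Total weight W = 263; half = 131.5.
x-coordinate, sorted with cumulative weight:
  x=1 (Denby, w=60) cum 60
  x=4 (Fenton, w=15) cum 75
  x=6 (Elwood, w=90) cum 165  ← median
  x=9 (Brookfield, w=60) cum 225
  x=9 (Calder, w=8) cum 233
  x=10 (Ashton, w=30) cum 263
⇒ x* = 6
y-coordinate, sorted with cumulative weight:
  y=2 (Calder, w=8) cum 8
  y=4 (Denby, w=60) cum 68
  y=5 (Brookfield, w=60) cum 128
  y=9 (Fenton, w=15) cum 143  ← median
  y=10 (Elwood, w=90) cum 233
  y=12 (Ashton, w=30) cum 263
⇒ y* = 9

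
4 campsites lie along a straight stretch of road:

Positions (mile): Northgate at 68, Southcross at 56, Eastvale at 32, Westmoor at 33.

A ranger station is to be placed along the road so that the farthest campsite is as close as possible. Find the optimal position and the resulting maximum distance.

The 1-center on a line is the midpoint of the two extreme points: leftmost at 32, rightmost at 68.
Optimal location = (32 + 68)/2 = 50; maximum distance = (68 − 32)/2 = 18.

location 50, max distance 18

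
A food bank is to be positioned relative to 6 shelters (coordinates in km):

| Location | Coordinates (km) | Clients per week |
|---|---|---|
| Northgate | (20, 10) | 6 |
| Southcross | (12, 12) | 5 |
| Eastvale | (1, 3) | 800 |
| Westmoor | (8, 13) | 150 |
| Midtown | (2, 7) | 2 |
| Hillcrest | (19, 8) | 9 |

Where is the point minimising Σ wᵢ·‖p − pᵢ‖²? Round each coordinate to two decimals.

(2.42, 4.69)

The minimiser of Σwᵢ‖p−pᵢ‖² is the weighted centroid p* = (Σwᵢpᵢ)/(Σwᵢ).
Σwᵢ = 972.
Σwᵢxᵢ = 6·20 + 5·12 + 800·1 + 150·8 + 2·2 + 9·19 = 2355.
Σwᵢyᵢ = 6·10 + 5·12 + 800·3 + 150·13 + 2·7 + 9·8 = 4556.
x* = 2355/972 = 2.42, y* = 4556/972 = 4.69.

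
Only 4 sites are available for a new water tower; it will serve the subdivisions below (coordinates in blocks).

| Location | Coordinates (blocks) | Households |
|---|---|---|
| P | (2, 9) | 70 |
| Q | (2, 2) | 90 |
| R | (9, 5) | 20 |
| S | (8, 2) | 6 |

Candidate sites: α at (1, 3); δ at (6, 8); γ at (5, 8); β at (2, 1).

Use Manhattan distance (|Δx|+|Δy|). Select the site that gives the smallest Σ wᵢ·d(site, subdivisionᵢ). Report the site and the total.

Total weighted distance at each candidate:
  α (1, 3): total = 918
  δ (6, 8): total = 1418
  γ (5, 8): total = 1284
  β (2, 1): total = 912
Minimum is at β with total 912 blocks.

β, total 912 blocks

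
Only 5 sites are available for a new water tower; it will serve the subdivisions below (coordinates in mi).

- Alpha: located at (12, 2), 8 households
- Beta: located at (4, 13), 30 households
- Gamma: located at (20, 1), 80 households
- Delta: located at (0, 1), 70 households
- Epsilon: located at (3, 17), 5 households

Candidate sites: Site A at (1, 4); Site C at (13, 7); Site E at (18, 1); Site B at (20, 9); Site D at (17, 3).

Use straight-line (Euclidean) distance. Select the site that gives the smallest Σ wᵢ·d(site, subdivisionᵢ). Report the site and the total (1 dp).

Site D, total 2118.5 mi

Total weighted distance at each candidate:
  Site A (1, 4): total = 2200.0
  Site C (13, 7): total = 2175.8
  Site E (18, 1): total = 2131.5
  Site B (20, 9): total = 2821.6
  Site D (17, 3): total = 2118.5
Minimum is at Site D with total 2118.5 mi.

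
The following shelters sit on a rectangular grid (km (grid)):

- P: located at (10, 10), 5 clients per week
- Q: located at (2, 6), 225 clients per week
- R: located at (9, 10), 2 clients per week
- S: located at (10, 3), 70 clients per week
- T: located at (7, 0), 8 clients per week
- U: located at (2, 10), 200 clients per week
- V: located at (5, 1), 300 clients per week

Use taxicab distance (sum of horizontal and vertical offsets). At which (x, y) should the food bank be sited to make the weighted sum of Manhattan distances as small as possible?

Manhattan distance separates: Σwᵢ(|x−xᵢ|+|y−yᵢ|) = Σwᵢ|x−xᵢ| + Σwᵢ|y−yᵢ|, so x and y are optimised independently as 1-D weighted medians.
Total weight W = 810; half = 405.
x-coordinate, sorted with cumulative weight:
  x=2 (Q, w=225) cum 225
  x=2 (U, w=200) cum 425  ← median
  x=5 (V, w=300) cum 725
  x=7 (T, w=8) cum 733
  x=9 (R, w=2) cum 735
  x=10 (P, w=5) cum 740
  x=10 (S, w=70) cum 810
⇒ x* = 2
y-coordinate, sorted with cumulative weight:
  y=0 (T, w=8) cum 8
  y=1 (V, w=300) cum 308
  y=3 (S, w=70) cum 378
  y=6 (Q, w=225) cum 603  ← median
  y=10 (P, w=5) cum 608
  y=10 (R, w=2) cum 610
  y=10 (U, w=200) cum 810
⇒ y* = 6

(2, 6)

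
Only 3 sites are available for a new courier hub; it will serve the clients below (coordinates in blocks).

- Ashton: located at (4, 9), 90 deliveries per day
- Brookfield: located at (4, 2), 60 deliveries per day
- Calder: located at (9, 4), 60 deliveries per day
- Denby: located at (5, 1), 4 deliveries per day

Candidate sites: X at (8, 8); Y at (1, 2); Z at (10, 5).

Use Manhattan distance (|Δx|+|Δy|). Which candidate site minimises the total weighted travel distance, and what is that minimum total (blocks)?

Total weighted distance at each candidate:
  X (8, 8): total = 1390
  Y (1, 2): total = 1700
  Z (10, 5): total = 1596
Minimum is at X with total 1390 blocks.

X, total 1390 blocks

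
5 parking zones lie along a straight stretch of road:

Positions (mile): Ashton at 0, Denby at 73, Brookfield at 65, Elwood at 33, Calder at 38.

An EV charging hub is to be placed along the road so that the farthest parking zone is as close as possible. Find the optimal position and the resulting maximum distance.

location 36.5, max distance 36.5

The 1-center on a line is the midpoint of the two extreme points: leftmost at 0, rightmost at 73.
Optimal location = (0 + 73)/2 = 36.5; maximum distance = (73 − 0)/2 = 36.5.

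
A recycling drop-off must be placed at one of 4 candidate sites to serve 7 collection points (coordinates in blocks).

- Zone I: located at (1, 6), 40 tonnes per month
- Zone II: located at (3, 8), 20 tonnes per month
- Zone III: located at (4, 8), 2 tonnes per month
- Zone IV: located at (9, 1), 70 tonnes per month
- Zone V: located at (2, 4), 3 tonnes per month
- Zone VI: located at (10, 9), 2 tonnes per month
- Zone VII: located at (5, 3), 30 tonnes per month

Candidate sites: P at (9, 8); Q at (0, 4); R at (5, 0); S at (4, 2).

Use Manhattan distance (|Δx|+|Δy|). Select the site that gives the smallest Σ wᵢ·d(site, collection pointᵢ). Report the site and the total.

S, total 950 blocks

Total weighted distance at each candidate:
  P (9, 8): total = 1327
  Q (0, 4): total = 1332
  R (5, 0): total = 1107
  S (4, 2): total = 950
Minimum is at S with total 950 blocks.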